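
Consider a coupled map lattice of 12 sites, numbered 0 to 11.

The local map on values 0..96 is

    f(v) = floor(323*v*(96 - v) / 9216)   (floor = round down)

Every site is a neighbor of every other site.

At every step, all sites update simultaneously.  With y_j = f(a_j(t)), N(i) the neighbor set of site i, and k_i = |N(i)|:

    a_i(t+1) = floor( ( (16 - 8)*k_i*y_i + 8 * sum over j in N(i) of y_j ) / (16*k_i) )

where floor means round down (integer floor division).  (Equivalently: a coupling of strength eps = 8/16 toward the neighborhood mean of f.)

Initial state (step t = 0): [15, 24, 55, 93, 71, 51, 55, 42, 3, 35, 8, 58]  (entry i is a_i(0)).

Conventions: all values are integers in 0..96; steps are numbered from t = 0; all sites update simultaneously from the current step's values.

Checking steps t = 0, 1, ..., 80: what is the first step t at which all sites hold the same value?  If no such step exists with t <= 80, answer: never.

Simulating step by step:
t=0: [15, 24, 55, 93, 71, 51, 55, 42, 3, 35, 8, 58]  (not all equal)
t=1: [49, 57, 66, 34, 58, 67, 66, 66, 34, 64, 41, 65]  (not all equal)
t=2: [76, 74, 71, 72, 74, 70, 71, 71, 72, 72, 75, 71]  (not all equal)
t=3: [56, 58, 60, 59, 58, 61, 60, 60, 59, 59, 57, 60]  (not all equal)
t=4: [76, 76, 75, 75, 76, 75, 75, 75, 75, 75, 76, 75]  (not all equal)
t=5: [53, 53, 54, 54, 53, 54, 54, 54, 54, 54, 53, 54]  (not all equal)
t=6: [79, 79, 79, 79, 79, 79, 79, 79, 79, 79, 79, 79]  (all equal)

Answer: 6
Key observation: Synchronization is absorbing here: once all sites are equal they stay equal, and step 6 is the first all-equal step.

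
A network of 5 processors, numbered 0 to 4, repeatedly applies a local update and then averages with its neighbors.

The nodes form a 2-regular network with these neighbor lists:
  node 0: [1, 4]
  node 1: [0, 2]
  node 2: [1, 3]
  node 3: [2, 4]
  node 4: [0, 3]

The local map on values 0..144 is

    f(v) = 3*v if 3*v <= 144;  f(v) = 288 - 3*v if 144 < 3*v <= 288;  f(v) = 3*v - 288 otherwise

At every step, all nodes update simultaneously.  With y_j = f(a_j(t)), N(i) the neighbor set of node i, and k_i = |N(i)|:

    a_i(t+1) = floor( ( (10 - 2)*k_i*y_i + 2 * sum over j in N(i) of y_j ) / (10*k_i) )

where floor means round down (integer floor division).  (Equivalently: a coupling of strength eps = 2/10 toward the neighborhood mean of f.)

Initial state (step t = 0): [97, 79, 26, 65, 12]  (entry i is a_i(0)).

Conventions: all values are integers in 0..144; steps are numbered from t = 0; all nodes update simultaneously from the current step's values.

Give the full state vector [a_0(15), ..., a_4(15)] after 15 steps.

Answer: [85, 64, 36, 62, 105]

Derivation:
t=0: [97, 79, 26, 65, 12]
t=1: [11, 48, 76, 85, 38]
t=2: [52, 124, 65, 43, 97]
t=3: [114, 89, 95, 112, 28]
t=4: [53, 22, 9, 47, 77]
t=5: [115, 68, 42, 121, 72]
t=6: [61, 85, 116, 79, 70]
t=7: [95, 42, 56, 54, 78]
t=8: [20, 113, 121, 118, 56]
t=9: [65, 54, 71, 72, 108]
t=10: [90, 117, 79, 68, 45]
t=11: [34, 57, 55, 85, 118]
t=12: [99, 116, 113, 45, 66]
t=13: [22, 54, 60, 122, 86]
t=14: [68, 118, 106, 76, 38]
t=15: [85, 64, 36, 62, 105]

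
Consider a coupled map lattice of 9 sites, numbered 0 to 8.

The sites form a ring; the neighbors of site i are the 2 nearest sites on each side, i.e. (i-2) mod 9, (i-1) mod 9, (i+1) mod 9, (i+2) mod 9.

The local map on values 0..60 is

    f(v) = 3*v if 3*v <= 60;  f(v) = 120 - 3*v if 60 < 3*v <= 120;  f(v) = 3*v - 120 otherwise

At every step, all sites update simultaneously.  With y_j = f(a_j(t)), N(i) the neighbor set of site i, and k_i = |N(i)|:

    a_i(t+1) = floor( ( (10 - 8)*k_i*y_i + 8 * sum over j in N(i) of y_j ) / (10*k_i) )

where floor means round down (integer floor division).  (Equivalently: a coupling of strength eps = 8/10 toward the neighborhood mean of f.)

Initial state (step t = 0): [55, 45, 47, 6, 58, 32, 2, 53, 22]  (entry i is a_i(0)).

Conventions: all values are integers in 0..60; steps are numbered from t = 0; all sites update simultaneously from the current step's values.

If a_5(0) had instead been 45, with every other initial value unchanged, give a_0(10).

Answer: a_0(10) = 36
Key observation: This trace re-runs the system from the modified initial state.

Derivation:
t=0: [55, 45, 47, 6, 58, 45, 2, 53, 22]
t=1: [34, 30, 30, 24, 22, 26, 33, 31, 31]
t=2: [26, 30, 36, 40, 39, 38, 34, 27, 24]
t=3: [34, 26, 17, 10, 7, 13, 22, 30, 35]
t=4: [31, 31, 32, 36, 39, 34, 31, 31, 31]
t=5: [26, 23, 18, 16, 16, 17, 20, 25, 27]
t=6: [46, 46, 48, 50, 52, 50, 48, 47, 47]
t=7: [20, 22, 25, 27, 28, 28, 26, 22, 20]
t=8: [54, 51, 46, 42, 39, 41, 45, 50, 54]
t=9: [33, 28, 20, 12, 9, 11, 18, 26, 32]
t=10: [36, 35, 36, 38, 42, 38, 36, 34, 35]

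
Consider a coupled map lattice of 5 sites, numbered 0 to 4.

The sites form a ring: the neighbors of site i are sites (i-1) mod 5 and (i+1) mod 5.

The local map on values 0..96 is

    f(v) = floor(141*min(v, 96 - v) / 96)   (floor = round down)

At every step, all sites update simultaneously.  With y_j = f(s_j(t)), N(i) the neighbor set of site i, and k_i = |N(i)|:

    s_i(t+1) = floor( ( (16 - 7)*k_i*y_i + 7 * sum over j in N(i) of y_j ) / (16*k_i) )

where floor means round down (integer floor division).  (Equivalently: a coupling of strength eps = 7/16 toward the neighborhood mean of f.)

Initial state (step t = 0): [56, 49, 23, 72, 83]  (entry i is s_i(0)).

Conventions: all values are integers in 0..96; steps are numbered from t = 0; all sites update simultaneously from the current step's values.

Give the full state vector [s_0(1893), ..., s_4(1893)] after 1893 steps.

Answer: [60, 60, 62, 62, 61]
Key observation: The state at step 8, [43, 43, 41, 41, 42], reappears at step 16: the system is in a cycle of period 8 from step 8 on.  Therefore the state at step 1893 equals the state at step 8 + ((1893 - 8) mod 8) = 13, which is [60, 60, 62, 62, 61].

Derivation:
t=0: [56, 49, 23, 72, 83]
t=1: [51, 58, 41, 31, 31]
t=2: [59, 58, 55, 48, 49]
t=3: [57, 55, 61, 67, 65]
t=4: [55, 57, 51, 44, 46]
t=5: [60, 59, 63, 65, 64]
t=6: [51, 52, 48, 46, 47]
t=7: [66, 65, 68, 68, 67]
t=8: [43, 43, 41, 41, 42]
t=9: [62, 62, 60, 60, 61]
t=10: [49, 49, 51, 51, 50]
t=11: [68, 68, 66, 66, 67]
t=12: [41, 41, 43, 43, 42]
t=13: [60, 60, 62, 62, 61]
t=14: [51, 51, 49, 49, 50]
t=15: [66, 66, 68, 68, 67]
t=16: [43, 43, 41, 41, 42]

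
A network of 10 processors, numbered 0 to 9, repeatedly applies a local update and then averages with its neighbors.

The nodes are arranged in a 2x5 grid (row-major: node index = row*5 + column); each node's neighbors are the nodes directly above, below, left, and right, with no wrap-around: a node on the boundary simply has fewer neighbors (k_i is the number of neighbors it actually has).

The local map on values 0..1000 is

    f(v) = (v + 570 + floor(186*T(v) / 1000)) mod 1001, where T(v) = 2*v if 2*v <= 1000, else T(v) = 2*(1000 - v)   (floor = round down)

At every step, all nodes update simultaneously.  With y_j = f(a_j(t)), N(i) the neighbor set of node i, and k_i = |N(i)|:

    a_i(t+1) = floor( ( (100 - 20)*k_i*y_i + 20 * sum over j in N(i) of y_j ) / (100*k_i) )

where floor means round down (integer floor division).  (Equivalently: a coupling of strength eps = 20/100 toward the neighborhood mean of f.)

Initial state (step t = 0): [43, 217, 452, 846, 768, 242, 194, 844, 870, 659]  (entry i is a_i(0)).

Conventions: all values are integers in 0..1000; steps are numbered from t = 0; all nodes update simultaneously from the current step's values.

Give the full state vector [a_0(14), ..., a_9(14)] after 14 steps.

Answer: [467, 450, 234, 195, 187, 482, 474, 270, 219, 195]

Derivation:
t=0: [43, 217, 452, 846, 768, 242, 194, 844, 870, 659]
t=1: [679, 803, 271, 450, 421, 868, 818, 477, 476, 374]
t=2: [386, 473, 809, 236, 143, 470, 440, 286, 210, 102]
t=3: [121, 221, 497, 852, 773, 197, 230, 868, 857, 729]
t=4: [760, 823, 322, 457, 428, 834, 854, 496, 473, 408]
t=5: [426, 425, 68, 182, 157, 460, 459, 246, 211, 139]
t=6: [157, 189, 655, 809, 785, 195, 242, 840, 852, 772]
t=7: [794, 799, 398, 443, 433, 838, 863, 489, 470, 430]
t=8: [442, 422, 149, 173, 163, 465, 462, 245, 208, 164]
t=9: [175, 194, 743, 807, 794, 202, 245, 846, 851, 800]
t=10: [816, 810, 442, 445, 440, 849, 868, 496, 470, 445]
t=11: [454, 433, 198, 180, 173, 473, 466, 257, 210, 181]
t=12: [190, 213, 799, 819, 809, 213, 253, 864, 856, 820]
t=13: [836, 835, 473, 455, 450, 864, 880, 508, 475, 456]
t=14: [467, 450, 234, 195, 187, 482, 474, 270, 219, 195]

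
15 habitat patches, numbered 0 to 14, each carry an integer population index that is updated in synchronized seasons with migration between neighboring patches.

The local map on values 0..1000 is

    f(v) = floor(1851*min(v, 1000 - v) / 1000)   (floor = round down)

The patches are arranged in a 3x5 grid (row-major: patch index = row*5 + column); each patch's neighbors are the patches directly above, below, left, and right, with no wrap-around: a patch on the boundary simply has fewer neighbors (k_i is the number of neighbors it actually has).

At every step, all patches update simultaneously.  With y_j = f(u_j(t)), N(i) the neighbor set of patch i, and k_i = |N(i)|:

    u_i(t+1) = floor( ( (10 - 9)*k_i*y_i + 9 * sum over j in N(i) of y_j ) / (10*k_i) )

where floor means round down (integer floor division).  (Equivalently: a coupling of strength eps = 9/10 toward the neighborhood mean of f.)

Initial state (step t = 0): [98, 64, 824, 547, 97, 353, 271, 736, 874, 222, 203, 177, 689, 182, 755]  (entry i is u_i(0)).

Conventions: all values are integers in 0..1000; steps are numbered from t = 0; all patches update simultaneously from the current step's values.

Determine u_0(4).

Simulating step by step:
t=0: [98, 64, 824, 547, 97, 353, 271, 736, 874, 222, 203, 177, 689, 182, 755]
t=1: [365, 313, 465, 304, 579, 382, 406, 416, 489, 300, 478, 468, 402, 411, 381]
t=2: [646, 743, 659, 819, 580, 763, 732, 810, 686, 772, 796, 800, 793, 782, 662]
t=3: [476, 582, 411, 630, 418, 502, 417, 505, 398, 637, 401, 413, 375, 517, 433]
t=4: [850, 800, 787, 749, 687, 810, 836, 757, 785, 760, 832, 738, 841, 758, 784]

Answer: u_0(4) = 850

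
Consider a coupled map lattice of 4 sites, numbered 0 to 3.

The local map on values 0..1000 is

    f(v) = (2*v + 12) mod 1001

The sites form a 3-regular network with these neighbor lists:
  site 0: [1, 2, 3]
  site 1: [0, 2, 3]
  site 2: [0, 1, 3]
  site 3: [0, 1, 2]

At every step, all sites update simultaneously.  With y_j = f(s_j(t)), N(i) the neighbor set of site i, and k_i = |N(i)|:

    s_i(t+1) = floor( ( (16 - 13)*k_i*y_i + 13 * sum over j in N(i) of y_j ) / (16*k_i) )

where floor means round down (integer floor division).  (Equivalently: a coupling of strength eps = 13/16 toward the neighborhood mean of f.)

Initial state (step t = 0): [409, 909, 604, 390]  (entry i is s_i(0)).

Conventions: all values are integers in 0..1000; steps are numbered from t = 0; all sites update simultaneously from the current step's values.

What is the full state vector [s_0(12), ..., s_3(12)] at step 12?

Simulating step by step:
t=0: [409, 909, 604, 390]
t=1: [653, 654, 704, 657]
t=2: [347, 347, 338, 346]
t=3: [700, 700, 702, 700]
t=4: [412, 412, 411, 412]
t=5: [835, 835, 835, 835]
t=6: [681, 681, 681, 681]
t=7: [373, 373, 373, 373]
t=8: [758, 758, 758, 758]
t=9: [527, 527, 527, 527]
t=10: [65, 65, 65, 65]
t=11: [142, 142, 142, 142]
t=12: [296, 296, 296, 296]

Answer: [296, 296, 296, 296]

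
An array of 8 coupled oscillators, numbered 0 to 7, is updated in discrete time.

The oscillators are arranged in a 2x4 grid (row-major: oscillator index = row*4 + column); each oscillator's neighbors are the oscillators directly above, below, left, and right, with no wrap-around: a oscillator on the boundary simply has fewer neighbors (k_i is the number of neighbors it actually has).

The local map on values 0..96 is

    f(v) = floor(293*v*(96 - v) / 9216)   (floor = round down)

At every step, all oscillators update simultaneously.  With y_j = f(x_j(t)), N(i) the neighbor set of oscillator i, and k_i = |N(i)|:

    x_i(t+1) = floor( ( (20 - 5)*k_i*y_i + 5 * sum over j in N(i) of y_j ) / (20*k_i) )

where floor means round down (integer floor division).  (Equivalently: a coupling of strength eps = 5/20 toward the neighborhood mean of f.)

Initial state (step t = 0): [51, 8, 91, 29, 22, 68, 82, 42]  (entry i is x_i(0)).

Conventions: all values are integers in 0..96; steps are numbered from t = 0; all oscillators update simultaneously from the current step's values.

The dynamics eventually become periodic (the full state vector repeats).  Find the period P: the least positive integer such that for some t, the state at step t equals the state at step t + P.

Simulating step by step:
t=0: [51, 8, 91, 29, 22, 68, 82, 42]
t=1: [63, 28, 20, 56, 54, 54, 39, 66]
t=2: [66, 60, 52, 67, 71, 70, 67, 64]
t=3: [62, 66, 69, 62, 56, 58, 61, 64]
t=4: [66, 62, 60, 65, 70, 69, 66, 65]
t=5: [62, 66, 67, 64, 57, 59, 62, 63]
t=6: [66, 62, 61, 64, 69, 68, 66, 66]
t=7: [62, 66, 66, 64, 59, 60, 62, 62]
t=8: [66, 62, 62, 64, 68, 67, 66, 66]
t=9: [62, 66, 66, 64, 60, 61, 62, 62]
t=10: [66, 62, 62, 64, 67, 66, 66, 66]
t=11: [62, 66, 66, 64, 61, 62, 62, 62]
t=12: [66, 62, 62, 64, 67, 66, 66, 66]

Answer: 2
Key observation: The state at step 10, [66, 62, 62, 64, 67, 66, 66, 66], reappears at step 12 — and no state repeats earlier — so the cycle the system enters has period 2.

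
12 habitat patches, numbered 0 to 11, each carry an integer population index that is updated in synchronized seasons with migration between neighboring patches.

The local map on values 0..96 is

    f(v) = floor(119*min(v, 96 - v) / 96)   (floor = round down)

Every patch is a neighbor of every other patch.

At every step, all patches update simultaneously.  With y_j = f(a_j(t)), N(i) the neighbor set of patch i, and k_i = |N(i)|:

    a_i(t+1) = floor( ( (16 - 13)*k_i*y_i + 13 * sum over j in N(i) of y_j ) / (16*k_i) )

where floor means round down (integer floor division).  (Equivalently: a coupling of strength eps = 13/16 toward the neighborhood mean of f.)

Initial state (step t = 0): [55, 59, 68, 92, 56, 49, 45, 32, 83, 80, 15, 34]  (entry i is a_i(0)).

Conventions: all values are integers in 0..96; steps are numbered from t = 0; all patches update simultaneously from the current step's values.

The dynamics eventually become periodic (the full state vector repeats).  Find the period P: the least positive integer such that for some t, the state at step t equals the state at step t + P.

Simulating step by step:
t=0: [55, 59, 68, 92, 56, 49, 45, 32, 83, 80, 15, 34]
t=1: [37, 36, 35, 32, 37, 38, 37, 36, 33, 33, 33, 36]
t=2: [43, 43, 43, 42, 43, 43, 43, 43, 42, 42, 42, 43]
t=3: [52, 52, 52, 52, 52, 52, 52, 52, 52, 52, 52, 52]
t=4: [54, 54, 54, 54, 54, 54, 54, 54, 54, 54, 54, 54]
t=5: [52, 52, 52, 52, 52, 52, 52, 52, 52, 52, 52, 52]

Answer: 2
Key observation: The state at step 3, [52, 52, 52, 52, 52, 52, 52, 52, 52, 52, 52, 52], reappears at step 5 — and no state repeats earlier — so the cycle the system enters has period 2.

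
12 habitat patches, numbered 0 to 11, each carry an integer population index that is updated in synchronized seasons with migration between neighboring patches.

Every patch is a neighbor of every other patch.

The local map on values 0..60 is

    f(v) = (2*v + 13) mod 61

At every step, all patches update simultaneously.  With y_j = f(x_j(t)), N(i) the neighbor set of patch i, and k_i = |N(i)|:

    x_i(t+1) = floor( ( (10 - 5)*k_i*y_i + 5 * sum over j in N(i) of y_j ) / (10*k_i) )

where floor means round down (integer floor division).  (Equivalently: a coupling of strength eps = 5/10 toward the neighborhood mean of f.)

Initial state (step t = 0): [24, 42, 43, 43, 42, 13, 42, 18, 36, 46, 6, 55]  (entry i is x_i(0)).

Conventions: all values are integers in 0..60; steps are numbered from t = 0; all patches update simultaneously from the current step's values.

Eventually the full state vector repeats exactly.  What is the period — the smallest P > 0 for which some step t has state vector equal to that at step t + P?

Answer: 6
Key observation: The state at step 33, [31, 11, 11, 11, 11, 11, 11, 11, 11, 11, 11, 31], reappears at step 39 — and no state repeats earlier — so the cycle the system enters has period 6.

Derivation:
t=0: [24, 42, 43, 43, 42, 13, 42, 18, 36, 46, 6, 55]
t=1: [16, 33, 33, 33, 33, 34, 33, 38, 27, 36, 28, 17]
t=2: [32, 20, 20, 20, 20, 21, 20, 24, 14, 23, 15, 33]
t=3: [29, 46, 46, 46, 46, 47, 46, 22, 41, 49, 42, 30]
t=4: [25, 41, 41, 41, 41, 42, 41, 47, 36, 43, 37, 26]
t=5: [16, 31, 31, 31, 31, 32, 31, 36, 26, 33, 27, 17]
t=6: [30, 16, 16, 16, 16, 17, 16, 21, 12, 18, 13, 31]
t=7: [27, 42, 42, 42, 42, 43, 42, 46, 38, 44, 39, 28]
t=8: [19, 33, 33, 33, 33, 34, 33, 37, 29, 35, 30, 20]
t=9: [36, 21, 21, 21, 21, 22, 21, 24, 17, 22, 18, 37]
t=10: [35, 49, 49, 49, 49, 50, 49, 24, 45, 50, 46, 36]
t=11: [32, 44, 44, 44, 44, 45, 44, 22, 41, 45, 42, 33]
t=12: [27, 38, 38, 38, 38, 39, 38, 46, 35, 39, 36, 28]
t=13: [16, 26, 26, 26, 26, 27, 26, 33, 23, 27, 24, 17]
t=14: [29, 10, 10, 10, 10, 11, 10, 17, 35, 11, 9, 30]
t=15: [20, 31, 31, 31, 31, 32, 31, 37, 26, 32, 30, 21]
t=16: [35, 17, 17, 17, 17, 18, 17, 23, 13, 18, 16, 36]
t=17: [33, 45, 45, 45, 45, 46, 45, 50, 41, 46, 44, 34]
t=18: [29, 40, 40, 40, 40, 41, 40, 44, 36, 41, 39, 30]
t=19: [20, 30, 30, 30, 30, 31, 30, 33, 26, 31, 29, 21]
t=20: [34, 15, 15, 15, 15, 16, 15, 18, 12, 16, 14, 35]
t=21: [30, 41, 41, 41, 41, 42, 41, 43, 38, 42, 40, 31]
t=22: [22, 32, 32, 32, 32, 33, 32, 33, 29, 33, 31, 23]
t=23: [38, 19, 19, 19, 19, 20, 19, 20, 17, 20, 18, 39]
t=24: [38, 49, 49, 49, 49, 49, 49, 49, 47, 49, 48, 39]
t=25: [37, 47, 47, 47, 47, 47, 47, 47, 46, 47, 46, 38]
t=26: [35, 44, 44, 44, 44, 44, 44, 44, 43, 44, 43, 35]
t=27: [30, 38, 38, 38, 38, 38, 38, 38, 37, 38, 37, 30]
t=28: [19, 26, 26, 26, 26, 26, 26, 26, 25, 26, 25, 19]
t=29: [29, 8, 8, 8, 8, 8, 8, 8, 7, 8, 7, 29]
t=30: [18, 27, 27, 27, 27, 27, 27, 27, 26, 27, 26, 18]
t=31: [29, 9, 9, 9, 9, 9, 9, 9, 8, 9, 8, 29]
t=32: [19, 28, 28, 28, 28, 28, 28, 28, 28, 28, 28, 19]
t=33: [31, 11, 11, 11, 11, 11, 11, 11, 11, 11, 11, 31]
t=34: [23, 33, 33, 33, 33, 33, 33, 33, 33, 33, 33, 23]
t=35: [40, 21, 21, 21, 21, 21, 21, 21, 21, 21, 21, 40]
t=36: [42, 52, 52, 52, 52, 52, 52, 52, 52, 52, 52, 42]
t=37: [45, 54, 54, 54, 54, 54, 54, 54, 54, 54, 54, 45]
t=38: [50, 58, 58, 58, 58, 58, 58, 58, 58, 58, 58, 50]
t=39: [31, 11, 11, 11, 11, 11, 11, 11, 11, 11, 11, 31]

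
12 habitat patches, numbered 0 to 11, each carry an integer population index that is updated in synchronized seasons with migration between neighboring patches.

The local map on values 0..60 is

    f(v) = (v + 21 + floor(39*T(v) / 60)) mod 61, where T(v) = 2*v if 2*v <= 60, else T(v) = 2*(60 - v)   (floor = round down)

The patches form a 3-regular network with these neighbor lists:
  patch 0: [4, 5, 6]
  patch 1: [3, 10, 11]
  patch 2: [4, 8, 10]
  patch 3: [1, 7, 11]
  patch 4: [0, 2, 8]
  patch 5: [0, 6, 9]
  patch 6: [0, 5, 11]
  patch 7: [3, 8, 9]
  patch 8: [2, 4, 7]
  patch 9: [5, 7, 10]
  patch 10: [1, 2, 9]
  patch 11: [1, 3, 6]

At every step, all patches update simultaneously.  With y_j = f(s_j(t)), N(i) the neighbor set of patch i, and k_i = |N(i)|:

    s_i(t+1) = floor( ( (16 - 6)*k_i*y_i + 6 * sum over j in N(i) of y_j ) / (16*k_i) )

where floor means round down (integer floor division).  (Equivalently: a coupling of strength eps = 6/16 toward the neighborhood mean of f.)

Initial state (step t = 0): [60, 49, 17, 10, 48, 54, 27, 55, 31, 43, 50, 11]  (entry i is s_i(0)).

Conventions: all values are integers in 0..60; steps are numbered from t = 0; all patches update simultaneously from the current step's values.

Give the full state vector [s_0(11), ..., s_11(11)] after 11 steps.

Answer: [22, 46, 27, 46, 23, 22, 23, 46, 27, 33, 47, 31]

Derivation:
t=0: [60, 49, 17, 10, 48, 54, 27, 55, 31, 43, 50, 11]
t=1: [20, 28, 46, 38, 27, 21, 24, 25, 30, 23, 27, 39]
t=2: [9, 24, 24, 24, 21, 9, 14, 19, 26, 13, 21, 24]
t=3: [38, 14, 13, 13, 14, 43, 45, 12, 15, 37, 15, 19]
t=4: [29, 46, 51, 44, 49, 25, 21, 46, 53, 32, 50, 17]
t=5: [22, 28, 22, 28, 23, 18, 17, 24, 22, 25, 23, 44]
t=6: [15, 22, 10, 22, 11, 11, 41, 15, 10, 14, 13, 28]
t=7: [49, 16, 45, 17, 46, 45, 31, 47, 45, 52, 44, 20]
t=8: [23, 46, 24, 48, 23, 24, 24, 27, 23, 22, 27, 21]
t=9: [12, 21, 15, 21, 12, 14, 13, 19, 13, 13, 19, 12]
t=10: [48, 12, 47, 12, 49, 51, 49, 15, 44, 38, 16, 38]
t=11: [22, 46, 27, 46, 23, 22, 23, 46, 27, 33, 47, 31]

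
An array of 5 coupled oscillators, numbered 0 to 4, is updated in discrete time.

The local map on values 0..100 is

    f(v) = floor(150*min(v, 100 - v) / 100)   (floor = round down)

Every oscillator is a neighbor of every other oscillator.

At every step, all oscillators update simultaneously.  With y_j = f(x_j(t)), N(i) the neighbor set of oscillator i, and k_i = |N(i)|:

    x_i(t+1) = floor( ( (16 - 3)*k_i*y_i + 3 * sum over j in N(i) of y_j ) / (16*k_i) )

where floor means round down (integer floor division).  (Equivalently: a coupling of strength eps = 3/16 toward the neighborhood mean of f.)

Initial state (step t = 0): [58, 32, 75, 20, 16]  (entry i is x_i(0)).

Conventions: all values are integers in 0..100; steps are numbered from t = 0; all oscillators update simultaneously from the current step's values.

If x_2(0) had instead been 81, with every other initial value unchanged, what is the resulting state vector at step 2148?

Simulating step by step:
t=0: [58, 32, 81, 20, 16]
t=1: [57, 45, 30, 32, 27]
t=2: [61, 63, 46, 49, 43]
t=3: [59, 57, 67, 70, 63]
t=4: [59, 61, 50, 47, 54]
t=5: [62, 60, 73, 69, 68]
t=6: [55, 57, 42, 46, 48]
t=7: [67, 64, 63, 68, 70]
t=8: [49, 53, 53, 48, 46]
t=9: [72, 70, 70, 71, 69]
t=10: [42, 44, 44, 43, 45]
t=11: [63, 65, 65, 64, 66]
t=12: [54, 52, 52, 53, 51]
t=13: [69, 71, 71, 70, 72]
t=14: [45, 43, 43, 44, 42]
t=15: [66, 64, 64, 65, 63]
t=16: [51, 53, 53, 52, 54]
t=17: [72, 70, 70, 71, 69]

Answer: [54, 52, 52, 53, 51]
Key observation: The state at step 9, [72, 70, 70, 71, 69], reappears at step 17: the system is in a cycle of period 8 from step 9 on.  Therefore the state at step 2148 equals the state at step 9 + ((2148 - 9) mod 8) = 12, which is [54, 52, 52, 53, 51].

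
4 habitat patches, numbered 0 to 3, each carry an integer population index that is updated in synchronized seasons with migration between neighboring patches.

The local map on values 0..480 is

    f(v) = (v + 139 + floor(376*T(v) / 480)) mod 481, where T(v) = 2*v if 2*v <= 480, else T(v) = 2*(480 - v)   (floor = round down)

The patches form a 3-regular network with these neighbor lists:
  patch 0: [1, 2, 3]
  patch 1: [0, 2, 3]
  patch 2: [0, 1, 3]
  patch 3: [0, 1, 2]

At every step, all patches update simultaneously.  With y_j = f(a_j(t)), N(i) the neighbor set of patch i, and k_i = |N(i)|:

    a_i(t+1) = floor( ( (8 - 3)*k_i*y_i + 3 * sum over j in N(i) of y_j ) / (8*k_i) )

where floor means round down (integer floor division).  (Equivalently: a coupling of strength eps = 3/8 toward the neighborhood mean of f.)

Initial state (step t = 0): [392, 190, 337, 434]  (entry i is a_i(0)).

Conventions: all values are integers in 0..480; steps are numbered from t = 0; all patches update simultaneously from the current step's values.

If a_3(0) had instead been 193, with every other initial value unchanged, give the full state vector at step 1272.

Answer: [262, 262, 262, 262]
Key observation: The state at step 22, [262, 262, 262, 262], reappears at step 24: the system is in a cycle of period 2 from step 22 on.  Therefore the state at step 1272 equals the state at step 22 + ((1272 - 22) mod 2) = 22, which is [262, 262, 262, 262].

Derivation:
t=0: [392, 190, 337, 193]
t=1: [181, 160, 197, 164]
t=2: [114, 87, 135, 92]
t=3: [362, 327, 148, 334]
t=4: [187, 197, 104, 195]
t=5: [176, 189, 310, 186]
t=6: [132, 149, 194, 145]
t=7: [326, 107, 165, 102]
t=8: [252, 346, 180, 339]
t=9: [235, 208, 162, 210]
t=10: [220, 185, 126, 188]
t=11: [230, 185, 350, 189]
t=12: [215, 157, 197, 163]
t=13: [168, 93, 145, 101]
t=14: [156, 300, 126, 310]
t=15: [153, 244, 355, 241]
t=16: [125, 235, 204, 236]
t=17: [375, 276, 236, 277]
t=18: [219, 247, 252, 247]
t=19: [238, 263, 261, 263]
t=20: [265, 261, 262, 261]
t=21: [260, 261, 261, 261]
t=22: [262, 262, 262, 262]
t=23: [261, 261, 261, 261]
t=24: [262, 262, 262, 262]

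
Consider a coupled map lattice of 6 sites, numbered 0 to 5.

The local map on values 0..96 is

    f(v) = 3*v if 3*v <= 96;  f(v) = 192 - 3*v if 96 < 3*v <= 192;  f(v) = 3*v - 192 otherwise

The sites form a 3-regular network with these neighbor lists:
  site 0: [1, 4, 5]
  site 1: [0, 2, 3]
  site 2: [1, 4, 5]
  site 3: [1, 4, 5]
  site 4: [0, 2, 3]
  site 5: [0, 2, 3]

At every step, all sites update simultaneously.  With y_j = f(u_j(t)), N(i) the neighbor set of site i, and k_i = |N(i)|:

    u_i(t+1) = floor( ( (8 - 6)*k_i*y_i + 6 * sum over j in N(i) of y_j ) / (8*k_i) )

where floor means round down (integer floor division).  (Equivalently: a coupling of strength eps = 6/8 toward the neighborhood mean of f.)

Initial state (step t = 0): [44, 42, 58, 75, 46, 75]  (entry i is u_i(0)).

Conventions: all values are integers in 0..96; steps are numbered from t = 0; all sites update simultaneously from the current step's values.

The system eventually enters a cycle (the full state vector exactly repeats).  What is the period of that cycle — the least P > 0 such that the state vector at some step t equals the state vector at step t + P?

Answer: 6
Key observation: The state at step 22, [12, 30, 12, 12, 30, 30], reappears at step 28 — and no state repeats earlier — so the cycle the system enters has period 6.

Derivation:
t=0: [44, 42, 58, 75, 46, 75]
t=1: [53, 44, 42, 46, 41, 36]
t=2: [61, 53, 69, 66, 55, 59]
t=3: [21, 15, 22, 20, 14, 11]
t=4: [45, 58, 46, 45, 57, 55]
t=5: [30, 46, 30, 30, 47, 48]
t=6: [60, 81, 60, 60, 80, 79]
t=7: [39, 21, 39, 39, 21, 20]
t=8: [65, 72, 65, 65, 72, 71]
t=9: [18, 8, 18, 18, 8, 7]
t=10: [30, 46, 30, 30, 46, 45]
t=11: [63, 81, 63, 63, 81, 81]
t=12: [39, 15, 39, 39, 15, 15]
t=13: [52, 67, 52, 52, 67, 67]
t=14: [15, 29, 15, 15, 29, 29]
t=15: [76, 55, 76, 76, 55, 55]
t=16: [29, 33, 29, 29, 33, 33]
t=17: [91, 88, 91, 91, 88, 88]
t=18: [74, 78, 74, 74, 78, 78]
t=19: [39, 33, 39, 39, 33, 33]
t=20: [88, 79, 88, 88, 79, 79]
t=21: [51, 65, 51, 51, 65, 65]
t=22: [12, 30, 12, 12, 30, 30]
t=23: [76, 49, 76, 76, 49, 49]
t=24: [42, 38, 42, 42, 38, 38]
t=25: [75, 69, 75, 75, 69, 69]
t=26: [19, 28, 19, 19, 28, 28]
t=27: [77, 63, 77, 77, 63, 63]
t=28: [12, 30, 12, 12, 30, 30]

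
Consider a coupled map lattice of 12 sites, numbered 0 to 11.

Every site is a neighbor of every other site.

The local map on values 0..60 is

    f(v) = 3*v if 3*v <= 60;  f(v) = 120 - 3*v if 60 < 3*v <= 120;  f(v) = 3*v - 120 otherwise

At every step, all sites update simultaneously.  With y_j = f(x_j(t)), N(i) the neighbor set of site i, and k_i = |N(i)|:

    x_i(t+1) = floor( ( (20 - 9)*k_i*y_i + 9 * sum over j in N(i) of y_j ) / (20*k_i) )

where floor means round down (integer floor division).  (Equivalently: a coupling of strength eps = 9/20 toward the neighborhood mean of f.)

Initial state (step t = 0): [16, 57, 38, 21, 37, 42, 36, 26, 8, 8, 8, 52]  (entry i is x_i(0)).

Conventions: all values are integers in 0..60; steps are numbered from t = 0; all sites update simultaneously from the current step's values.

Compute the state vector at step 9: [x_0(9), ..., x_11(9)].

Answer: [45, 37, 16, 45, 28, 16, 16, 37, 28, 28, 28, 28]

Derivation:
t=0: [16, 57, 38, 21, 37, 42, 36, 26, 8, 8, 8, 52]
t=1: [38, 39, 16, 42, 18, 16, 19, 35, 26, 26, 26, 32]
t=2: [18, 17, 40, 18, 43, 40, 44, 23, 37, 37, 37, 28]
t=3: [39, 37, 12, 39, 16, 12, 18, 37, 16, 16, 16, 30]
t=4: [16, 19, 33, 16, 39, 33, 42, 19, 39, 39, 39, 30]
t=5: [36, 41, 22, 36, 13, 22, 15, 41, 13, 13, 13, 27]
t=6: [21, 16, 42, 21, 35, 42, 38, 16, 35, 35, 35, 35]
t=7: [41, 36, 15, 41, 20, 15, 15, 36, 20, 20, 20, 20]
t=8: [20, 25, 41, 20, 49, 41, 41, 25, 49, 49, 49, 49]
t=9: [45, 37, 16, 45, 28, 16, 16, 37, 28, 28, 28, 28]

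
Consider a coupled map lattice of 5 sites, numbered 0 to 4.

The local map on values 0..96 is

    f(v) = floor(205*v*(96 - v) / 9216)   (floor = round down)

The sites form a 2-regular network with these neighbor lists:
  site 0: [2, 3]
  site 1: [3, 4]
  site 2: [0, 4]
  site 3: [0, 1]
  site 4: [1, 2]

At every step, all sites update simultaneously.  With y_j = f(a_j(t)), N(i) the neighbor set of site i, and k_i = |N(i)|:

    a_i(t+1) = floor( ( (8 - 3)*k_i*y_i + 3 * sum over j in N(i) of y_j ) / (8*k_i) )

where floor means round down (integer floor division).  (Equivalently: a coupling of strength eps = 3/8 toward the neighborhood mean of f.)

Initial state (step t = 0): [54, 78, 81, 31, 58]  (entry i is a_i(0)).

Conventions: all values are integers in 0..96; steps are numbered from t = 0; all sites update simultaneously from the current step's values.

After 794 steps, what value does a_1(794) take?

Answer: a_1(794) = 51
Key observation: The state at step 3, [51, 51, 51, 51, 51], reappears at step 4: the system is in a cycle of period 1 from step 3 on.  Therefore the state at step 794 equals the state at step 3 + ((794 - 3) mod 1) = 3, which is [51, 51, 51, 51, 51].

Derivation:
t=0: [54, 78, 81, 31, 58]
t=1: [44, 36, 35, 42, 41]
t=2: [49, 48, 48, 49, 49]
t=3: [51, 51, 51, 51, 51]
t=4: [51, 51, 51, 51, 51]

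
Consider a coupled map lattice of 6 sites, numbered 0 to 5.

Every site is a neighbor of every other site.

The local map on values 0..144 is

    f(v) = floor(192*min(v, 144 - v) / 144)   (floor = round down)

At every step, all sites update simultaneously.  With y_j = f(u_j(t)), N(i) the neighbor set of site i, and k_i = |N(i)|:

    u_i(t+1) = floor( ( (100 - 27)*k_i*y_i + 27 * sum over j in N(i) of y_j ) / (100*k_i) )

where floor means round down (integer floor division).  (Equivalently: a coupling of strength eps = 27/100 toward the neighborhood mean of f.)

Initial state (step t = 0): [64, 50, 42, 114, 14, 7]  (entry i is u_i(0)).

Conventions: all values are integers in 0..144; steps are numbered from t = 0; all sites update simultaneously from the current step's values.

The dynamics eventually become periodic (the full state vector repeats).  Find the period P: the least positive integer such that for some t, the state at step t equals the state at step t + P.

Answer: 2
Key observation: The state at step 6, [86, 78, 83, 89, 81, 78], reappears at step 8 — and no state repeats earlier — so the cycle the system enters has period 2.

Derivation:
t=0: [64, 50, 42, 114, 14, 7]
t=1: [72, 59, 52, 41, 26, 20]
t=2: [84, 72, 65, 55, 42, 36]
t=3: [77, 88, 81, 73, 61, 56]
t=4: [86, 76, 83, 90, 81, 76]
t=5: [78, 87, 81, 75, 83, 87]
t=6: [86, 78, 83, 89, 81, 78]
t=7: [78, 86, 81, 75, 83, 86]
t=8: [86, 78, 83, 89, 81, 78]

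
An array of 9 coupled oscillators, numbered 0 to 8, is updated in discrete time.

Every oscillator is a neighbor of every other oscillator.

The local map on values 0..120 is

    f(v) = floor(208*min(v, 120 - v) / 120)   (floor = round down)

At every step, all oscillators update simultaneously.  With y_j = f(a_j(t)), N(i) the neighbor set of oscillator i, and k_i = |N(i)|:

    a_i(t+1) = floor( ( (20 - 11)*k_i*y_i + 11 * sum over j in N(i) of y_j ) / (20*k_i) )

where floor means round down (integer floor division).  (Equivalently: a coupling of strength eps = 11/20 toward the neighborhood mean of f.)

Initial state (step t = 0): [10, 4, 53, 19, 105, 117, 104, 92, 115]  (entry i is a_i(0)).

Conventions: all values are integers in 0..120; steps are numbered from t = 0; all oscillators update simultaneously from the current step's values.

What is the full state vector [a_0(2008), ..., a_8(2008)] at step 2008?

Answer: [34, 34, 34, 34, 34, 34, 34, 34, 34]
Key observation: The state at step 23, [58, 58, 58, 58, 58, 58, 58, 58, 58], reappears at step 26: the system is in a cycle of period 3 from step 23 on.  Therefore the state at step 2008 equals the state at step 23 + ((2008 - 23) mod 3) = 25, which is [34, 34, 34, 34, 34, 34, 34, 34, 34].

Derivation:
t=0: [10, 4, 53, 19, 105, 117, 104, 92, 115]
t=1: [24, 20, 52, 30, 27, 19, 28, 36, 20]
t=2: [45, 43, 64, 50, 47, 42, 48, 53, 43]
t=3: [80, 78, 87, 83, 81, 78, 82, 85, 78]
t=4: [67, 68, 62, 65, 66, 68, 65, 63, 68]
t=5: [92, 92, 96, 94, 93, 92, 94, 95, 92]
t=6: [46, 46, 43, 45, 45, 46, 45, 44, 46]
t=7: [78, 78, 76, 77, 77, 78, 77, 77, 78]
t=8: [72, 72, 74, 73, 73, 72, 73, 73, 72]
t=9: [82, 82, 80, 81, 81, 82, 81, 81, 82]
t=10: [65, 65, 67, 66, 66, 65, 66, 66, 65]
t=11: [94, 94, 92, 93, 93, 94, 93, 93, 94]
t=12: [45, 45, 46, 45, 45, 45, 45, 45, 45]
t=13: [78, 78, 78, 78, 78, 78, 78, 78, 78]
t=14: [72, 72, 72, 72, 72, 72, 72, 72, 72]
t=15: [83, 83, 83, 83, 83, 83, 83, 83, 83]
t=16: [64, 64, 64, 64, 64, 64, 64, 64, 64]
t=17: [97, 97, 97, 97, 97, 97, 97, 97, 97]
t=18: [39, 39, 39, 39, 39, 39, 39, 39, 39]
t=19: [67, 67, 67, 67, 67, 67, 67, 67, 67]
t=20: [91, 91, 91, 91, 91, 91, 91, 91, 91]
t=21: [50, 50, 50, 50, 50, 50, 50, 50, 50]
t=22: [86, 86, 86, 86, 86, 86, 86, 86, 86]
t=23: [58, 58, 58, 58, 58, 58, 58, 58, 58]
t=24: [100, 100, 100, 100, 100, 100, 100, 100, 100]
t=25: [34, 34, 34, 34, 34, 34, 34, 34, 34]
t=26: [58, 58, 58, 58, 58, 58, 58, 58, 58]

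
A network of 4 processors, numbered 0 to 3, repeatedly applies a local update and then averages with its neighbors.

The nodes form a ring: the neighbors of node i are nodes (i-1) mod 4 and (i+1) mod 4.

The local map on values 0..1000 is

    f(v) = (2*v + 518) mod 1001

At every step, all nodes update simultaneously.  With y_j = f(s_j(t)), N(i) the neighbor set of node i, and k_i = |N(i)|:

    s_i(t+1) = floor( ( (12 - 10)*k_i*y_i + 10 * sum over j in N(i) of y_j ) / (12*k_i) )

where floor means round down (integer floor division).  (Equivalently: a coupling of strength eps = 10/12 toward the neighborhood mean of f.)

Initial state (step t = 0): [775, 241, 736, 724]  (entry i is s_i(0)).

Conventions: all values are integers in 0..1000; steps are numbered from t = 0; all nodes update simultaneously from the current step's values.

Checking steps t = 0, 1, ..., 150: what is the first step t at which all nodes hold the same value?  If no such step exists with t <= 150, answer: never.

Simulating step by step:
t=0: [775, 241, 736, 724]  (not all equal)
t=1: [829, 606, 983, 600]  (not all equal)
t=2: [631, 394, 682, 392]  (not all equal)
t=3: [382, 742, 399, 741]  (not all equal)
t=4: [463, 248, 468, 414]  (not all equal)
t=5: [223, 375, 224, 430]  (not all equal)
t=6: [429, 848, 429, 867]  (not all equal)
t=7: [255, 347, 255, 354]  (not all equal)
t=8: [186, 57, 186, 60]  (not all equal)
t=9: [677, 847, 677, 848]  (not all equal)
t=10: [321, 760, 321, 761]  (not all equal)
t=11: [57, 138, 57, 138]  (not all equal)
t=12: [767, 659, 767, 659]  (not all equal)
t=13: [704, 180, 704, 180]  (not all equal)
t=14: [885, 917, 885, 917]  (not all equal)
t=15: [339, 296, 339, 296]  (not all equal)
t=16: [123, 180, 123, 180]  (not all equal)
t=17: [859, 783, 859, 783]  (not all equal)
t=18: [107, 208, 107, 208]  (not all equal)
t=19: [900, 765, 900, 765]  (not all equal)
t=20: [91, 271, 91, 271]  (not all equal)
t=21: [165, 593, 165, 593]  (not all equal)
t=22: [727, 823, 727, 823]  (not all equal)
t=23: [296, 836, 296, 836]  (not all equal)
t=24: [174, 122, 174, 122]  (not all equal)
t=25: [779, 848, 779, 848]  (not all equal)
t=26: [189, 97, 189, 97]  (not all equal)
t=27: [742, 865, 742, 865]  (not all equal)
t=28: [205, 41, 205, 41]  (not all equal)
t=29: [654, 873, 654, 873]  (not all equal)
t=30: [355, 731, 355, 731]  (not all equal)
t=31: [853, 352, 853, 352]  (not all equal)
t=32: [221, 221, 221, 221]  (all equal)

Answer: 32
Key observation: Synchronization is absorbing here: once all nodes are equal they stay equal, and step 32 is the first all-equal step.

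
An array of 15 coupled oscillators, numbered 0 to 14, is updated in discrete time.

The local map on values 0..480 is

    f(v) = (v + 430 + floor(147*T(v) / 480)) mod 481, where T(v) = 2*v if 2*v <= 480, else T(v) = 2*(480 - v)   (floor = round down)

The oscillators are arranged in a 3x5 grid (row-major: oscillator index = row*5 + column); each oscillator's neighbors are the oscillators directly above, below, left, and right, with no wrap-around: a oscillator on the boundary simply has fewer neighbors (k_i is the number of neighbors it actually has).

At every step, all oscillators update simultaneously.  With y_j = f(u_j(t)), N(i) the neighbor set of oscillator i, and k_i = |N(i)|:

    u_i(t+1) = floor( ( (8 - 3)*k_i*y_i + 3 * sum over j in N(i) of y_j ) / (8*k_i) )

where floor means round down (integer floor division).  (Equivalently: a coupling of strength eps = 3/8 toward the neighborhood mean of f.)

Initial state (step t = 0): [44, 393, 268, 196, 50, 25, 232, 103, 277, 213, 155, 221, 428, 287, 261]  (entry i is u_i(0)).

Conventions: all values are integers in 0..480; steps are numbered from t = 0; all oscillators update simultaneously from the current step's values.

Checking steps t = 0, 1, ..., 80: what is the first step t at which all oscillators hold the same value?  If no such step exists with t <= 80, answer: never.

Simulating step by step:
t=0: [44, 393, 268, 196, 50, 25, 232, 103, 277, 213, 155, 221, 428, 287, 261]  (not all equal)
t=1: [174, 332, 313, 256, 122, 361, 322, 205, 314, 272, 269, 306, 351, 359, 336]  (not all equal)
t=2: [284, 351, 351, 322, 220, 356, 359, 312, 354, 327, 356, 362, 364, 378, 370]  (not all equal)
t=3: [362, 376, 375, 362, 327, 376, 379, 369, 377, 364, 380, 382, 381, 386, 383]  (not all equal)
t=4: [384, 387, 387, 382, 374, 387, 388, 386, 387, 383, 389, 390, 389, 391, 389]  (not all equal)
t=5: [391, 392, 391, 390, 388, 392, 392, 392, 392, 390, 393, 393, 393, 393, 392]  (not all equal)
t=6: [394, 394, 394, 393, 393, 394, 394, 394, 394, 393, 394, 394, 394, 394, 394]  (not all equal)
t=7: [395, 395, 395, 395, 395, 395, 395, 395, 395, 395, 395, 395, 395, 395, 395]  (all equal)

Answer: 7
Key observation: Synchronization is absorbing here: once all oscillators are equal they stay equal, and step 7 is the first all-equal step.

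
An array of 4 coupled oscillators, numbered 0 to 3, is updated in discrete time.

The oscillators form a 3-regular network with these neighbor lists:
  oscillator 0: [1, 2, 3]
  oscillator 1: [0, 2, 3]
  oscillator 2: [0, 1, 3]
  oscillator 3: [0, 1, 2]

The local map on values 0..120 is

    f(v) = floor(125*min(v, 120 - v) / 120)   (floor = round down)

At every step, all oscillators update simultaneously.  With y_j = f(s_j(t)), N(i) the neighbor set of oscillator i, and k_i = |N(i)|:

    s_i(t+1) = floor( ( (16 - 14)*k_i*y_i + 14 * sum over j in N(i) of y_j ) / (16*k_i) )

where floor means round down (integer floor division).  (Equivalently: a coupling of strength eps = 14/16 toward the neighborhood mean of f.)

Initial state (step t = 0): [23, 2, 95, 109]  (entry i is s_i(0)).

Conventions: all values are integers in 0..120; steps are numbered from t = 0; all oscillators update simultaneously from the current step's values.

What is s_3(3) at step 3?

Simulating step by step:
t=0: [23, 2, 95, 109]
t=1: [14, 17, 13, 16]
t=2: [15, 14, 15, 14]
t=3: [14, 14, 14, 14]

Answer: s_3(3) = 14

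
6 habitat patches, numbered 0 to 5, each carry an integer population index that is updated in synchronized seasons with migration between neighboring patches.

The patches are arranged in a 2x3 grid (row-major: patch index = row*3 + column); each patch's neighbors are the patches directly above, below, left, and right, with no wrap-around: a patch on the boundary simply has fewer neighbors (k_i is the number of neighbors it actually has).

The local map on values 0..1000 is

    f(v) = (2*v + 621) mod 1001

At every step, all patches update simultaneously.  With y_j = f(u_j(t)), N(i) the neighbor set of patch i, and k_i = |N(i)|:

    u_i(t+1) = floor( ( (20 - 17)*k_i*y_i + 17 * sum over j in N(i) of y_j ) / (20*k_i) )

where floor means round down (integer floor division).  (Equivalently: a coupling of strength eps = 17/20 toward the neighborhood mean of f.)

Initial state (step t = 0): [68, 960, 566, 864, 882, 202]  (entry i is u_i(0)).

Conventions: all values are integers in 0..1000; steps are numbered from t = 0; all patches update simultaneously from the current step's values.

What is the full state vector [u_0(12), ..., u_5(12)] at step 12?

Simulating step by step:
t=0: [68, 960, 566, 864, 882, 202]
t=1: [490, 616, 352, 536, 315, 485]
t=2: [746, 460, 661, 465, 642, 332]
t=3: [479, 635, 491, 513, 524, 827]
t=4: [739, 657, 584, 626, 612, 580]
t=5: [782, 629, 846, 530, 859, 810]
t=6: [689, 367, 521, 323, 559, 311]
t=7: [413, 732, 352, 777, 354, 631]
t=8: [175, 323, 458, 354, 371, 409]
t=9: [398, 569, 379, 615, 346, 447]
t=10: [745, 427, 597, 436, 648, 370]
t=11: [426, 592, 476, 509, 513, 789]
t=12: [683, 599, 511, 570, 561, 547]

Answer: [683, 599, 511, 570, 561, 547]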